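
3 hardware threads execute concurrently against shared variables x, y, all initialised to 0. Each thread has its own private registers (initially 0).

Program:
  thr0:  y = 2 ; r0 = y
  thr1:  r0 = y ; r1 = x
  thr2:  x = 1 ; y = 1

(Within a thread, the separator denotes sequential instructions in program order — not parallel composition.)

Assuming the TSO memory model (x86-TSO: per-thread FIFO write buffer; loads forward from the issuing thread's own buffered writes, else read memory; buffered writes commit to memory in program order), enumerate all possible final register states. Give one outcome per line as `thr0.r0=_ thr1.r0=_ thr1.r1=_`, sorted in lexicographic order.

outcome vector order: (thr0.r0,thr1.r0,thr1.r1)
|TSO outcomes| = 10

thr0.r0=1 thr1.r0=0 thr1.r1=0
thr0.r0=1 thr1.r0=0 thr1.r1=1
thr0.r0=1 thr1.r0=1 thr1.r1=1
thr0.r0=1 thr1.r0=2 thr1.r1=0
thr0.r0=1 thr1.r0=2 thr1.r1=1
thr0.r0=2 thr1.r0=0 thr1.r1=0
thr0.r0=2 thr1.r0=0 thr1.r1=1
thr0.r0=2 thr1.r0=1 thr1.r1=1
thr0.r0=2 thr1.r0=2 thr1.r1=0
thr0.r0=2 thr1.r0=2 thr1.r1=1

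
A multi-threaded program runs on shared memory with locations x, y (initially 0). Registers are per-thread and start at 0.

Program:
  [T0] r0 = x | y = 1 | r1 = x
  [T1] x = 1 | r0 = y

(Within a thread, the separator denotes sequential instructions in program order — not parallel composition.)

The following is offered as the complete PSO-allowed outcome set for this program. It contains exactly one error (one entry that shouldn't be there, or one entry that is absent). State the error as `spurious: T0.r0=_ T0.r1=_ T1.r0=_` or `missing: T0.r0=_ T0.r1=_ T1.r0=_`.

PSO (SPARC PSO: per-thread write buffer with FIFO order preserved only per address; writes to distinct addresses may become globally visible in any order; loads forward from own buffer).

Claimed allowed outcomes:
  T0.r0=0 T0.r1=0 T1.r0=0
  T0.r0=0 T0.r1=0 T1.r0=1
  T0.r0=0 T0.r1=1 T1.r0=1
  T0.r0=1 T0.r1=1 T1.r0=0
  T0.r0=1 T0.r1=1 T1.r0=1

outcome vector order: (T0.r0,T0.r1,T1.r0)
PSO: 6 outcomes — {000, 001, 010, 011, 110, 111}
PSO∖claimed = {010}

missing: T0.r0=0 T0.r1=1 T1.r0=0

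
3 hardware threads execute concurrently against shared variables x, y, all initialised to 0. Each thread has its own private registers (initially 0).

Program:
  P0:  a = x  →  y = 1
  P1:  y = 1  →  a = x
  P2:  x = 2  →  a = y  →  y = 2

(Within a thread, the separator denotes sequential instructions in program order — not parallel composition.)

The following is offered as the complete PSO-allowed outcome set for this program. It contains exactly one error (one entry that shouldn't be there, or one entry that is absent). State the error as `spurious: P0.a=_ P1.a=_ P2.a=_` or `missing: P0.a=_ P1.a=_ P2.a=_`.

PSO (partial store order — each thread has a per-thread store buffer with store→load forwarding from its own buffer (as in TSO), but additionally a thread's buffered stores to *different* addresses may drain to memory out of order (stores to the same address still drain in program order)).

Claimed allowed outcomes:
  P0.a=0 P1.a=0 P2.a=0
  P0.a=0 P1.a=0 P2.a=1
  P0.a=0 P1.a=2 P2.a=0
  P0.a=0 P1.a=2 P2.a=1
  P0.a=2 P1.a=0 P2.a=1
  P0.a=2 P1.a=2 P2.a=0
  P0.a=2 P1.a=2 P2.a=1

outcome vector order: (P0.a,P1.a,P2.a)
under PSO → (0,0,0); (0,0,1); (0,2,0); (0,2,1); (2,0,0); (2,0,1); (2,2,0); (2,2,1)
PSO∖claimed = {(2,0,0)}

missing: P0.a=2 P1.a=0 P2.a=0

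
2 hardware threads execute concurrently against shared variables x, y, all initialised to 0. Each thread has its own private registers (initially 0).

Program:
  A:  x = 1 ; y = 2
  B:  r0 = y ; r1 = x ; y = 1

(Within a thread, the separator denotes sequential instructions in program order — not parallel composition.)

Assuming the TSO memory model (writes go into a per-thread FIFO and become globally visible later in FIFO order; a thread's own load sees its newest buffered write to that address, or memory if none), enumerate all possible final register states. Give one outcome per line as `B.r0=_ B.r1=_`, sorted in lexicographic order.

B.r0=0 B.r1=0
B.r0=0 B.r1=1
B.r0=2 B.r1=1

outcome vector order: (B.r0,B.r1)
|TSO outcomes| = 3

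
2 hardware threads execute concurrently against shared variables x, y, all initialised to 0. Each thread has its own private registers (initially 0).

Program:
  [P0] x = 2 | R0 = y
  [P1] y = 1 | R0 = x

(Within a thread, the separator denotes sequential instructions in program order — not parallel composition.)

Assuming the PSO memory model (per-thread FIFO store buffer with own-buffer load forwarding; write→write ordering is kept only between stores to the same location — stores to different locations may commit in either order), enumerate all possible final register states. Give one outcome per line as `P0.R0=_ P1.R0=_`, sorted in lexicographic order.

P0.R0=0 P1.R0=0
P0.R0=0 P1.R0=2
P0.R0=1 P1.R0=0
P0.R0=1 P1.R0=2

outcome vector order: (P0.R0,P1.R0)
|PSO outcomes| = 4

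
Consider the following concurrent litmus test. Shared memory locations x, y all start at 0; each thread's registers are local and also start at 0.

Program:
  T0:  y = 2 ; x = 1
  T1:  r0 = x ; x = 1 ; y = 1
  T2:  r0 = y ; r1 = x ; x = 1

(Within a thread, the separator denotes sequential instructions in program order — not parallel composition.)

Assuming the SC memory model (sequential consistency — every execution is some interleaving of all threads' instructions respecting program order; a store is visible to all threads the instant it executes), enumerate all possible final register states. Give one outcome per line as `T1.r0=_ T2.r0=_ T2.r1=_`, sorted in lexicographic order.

outcome vector order: (T1.r0,T2.r0,T2.r1)
|SC outcomes| = 10

T1.r0=0 T2.r0=0 T2.r1=0
T1.r0=0 T2.r0=0 T2.r1=1
T1.r0=0 T2.r0=1 T2.r1=1
T1.r0=0 T2.r0=2 T2.r1=0
T1.r0=0 T2.r0=2 T2.r1=1
T1.r0=1 T2.r0=0 T2.r1=0
T1.r0=1 T2.r0=0 T2.r1=1
T1.r0=1 T2.r0=1 T2.r1=1
T1.r0=1 T2.r0=2 T2.r1=0
T1.r0=1 T2.r0=2 T2.r1=1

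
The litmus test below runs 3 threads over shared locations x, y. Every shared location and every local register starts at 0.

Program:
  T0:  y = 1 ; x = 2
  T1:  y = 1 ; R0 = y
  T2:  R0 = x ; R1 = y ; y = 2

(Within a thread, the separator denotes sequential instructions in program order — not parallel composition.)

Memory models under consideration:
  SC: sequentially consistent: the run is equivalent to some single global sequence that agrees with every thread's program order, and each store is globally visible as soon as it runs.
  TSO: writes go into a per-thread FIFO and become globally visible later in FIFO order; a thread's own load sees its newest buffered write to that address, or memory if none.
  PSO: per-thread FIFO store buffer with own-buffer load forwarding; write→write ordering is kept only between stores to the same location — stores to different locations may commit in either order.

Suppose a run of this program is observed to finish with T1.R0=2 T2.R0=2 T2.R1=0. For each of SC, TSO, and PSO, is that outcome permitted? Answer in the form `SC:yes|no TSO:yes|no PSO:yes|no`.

outcome vector order: (T1.R0,T2.R0,T2.R1)
[SC] allowed = {(1,0,0), (1,0,1), (1,2,1), (2,0,0), (2,0,1), (2,2,1)}
[TSO] allowed = {(1,0,0), (1,0,1), (1,2,1), (2,0,0), (2,0,1), (2,2,1)}
[PSO] allowed = {(1,0,0), (1,0,1), (1,2,0), (1,2,1), (2,0,0), (2,0,1), (2,2,0), (2,2,1)}
target (2,2,0) ∈ {PSO}

SC:no TSO:no PSO:yes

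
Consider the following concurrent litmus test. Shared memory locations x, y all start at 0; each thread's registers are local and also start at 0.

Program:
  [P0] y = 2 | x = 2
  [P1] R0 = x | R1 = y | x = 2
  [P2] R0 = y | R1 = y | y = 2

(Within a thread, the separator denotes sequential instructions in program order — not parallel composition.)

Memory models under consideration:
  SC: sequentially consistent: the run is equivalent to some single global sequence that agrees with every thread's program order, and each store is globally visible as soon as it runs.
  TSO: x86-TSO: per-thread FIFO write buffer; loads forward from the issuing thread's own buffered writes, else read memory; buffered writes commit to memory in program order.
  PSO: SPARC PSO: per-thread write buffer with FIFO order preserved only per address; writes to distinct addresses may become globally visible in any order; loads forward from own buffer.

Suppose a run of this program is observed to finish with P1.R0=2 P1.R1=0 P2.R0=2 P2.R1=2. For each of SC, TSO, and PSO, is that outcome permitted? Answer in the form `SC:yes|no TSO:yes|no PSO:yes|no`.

SC:no TSO:no PSO:yes

outcome vector order: (P1.R0,P1.R1,P2.R0,P2.R1)
under SC → <0 0 0 0>; <0 0 0 2>; <0 0 2 2>; <0 2 0 0>; <0 2 0 2>; <0 2 2 2>; <2 2 0 0>; <2 2 0 2>; <2 2 2 2>
under TSO → <0 0 0 0>; <0 0 0 2>; <0 0 2 2>; <0 2 0 0>; <0 2 0 2>; <0 2 2 2>; <2 2 0 0>; <2 2 0 2>; <2 2 2 2>
under PSO → <0 0 0 0>; <0 0 0 2>; <0 0 2 2>; <0 2 0 0>; <0 2 0 2>; <0 2 2 2>; <2 0 0 0>; <2 0 0 2>; <2 0 2 2>; <2 2 0 0>; <2 2 0 2>; <2 2 2 2>
target <2 0 2 2> ∈ {PSO}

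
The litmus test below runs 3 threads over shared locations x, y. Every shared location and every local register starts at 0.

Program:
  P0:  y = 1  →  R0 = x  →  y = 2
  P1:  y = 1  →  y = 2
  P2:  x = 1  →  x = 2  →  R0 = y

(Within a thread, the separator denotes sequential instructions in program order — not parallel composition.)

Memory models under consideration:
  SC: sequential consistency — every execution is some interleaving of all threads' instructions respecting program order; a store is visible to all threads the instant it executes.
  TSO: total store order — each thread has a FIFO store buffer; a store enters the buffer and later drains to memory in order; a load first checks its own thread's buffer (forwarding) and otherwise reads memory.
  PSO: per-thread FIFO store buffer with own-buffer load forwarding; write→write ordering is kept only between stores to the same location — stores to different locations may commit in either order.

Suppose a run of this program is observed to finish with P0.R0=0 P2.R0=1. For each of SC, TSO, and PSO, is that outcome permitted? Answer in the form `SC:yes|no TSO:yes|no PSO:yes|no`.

SC:yes TSO:yes PSO:yes

outcome vector order: (P0.R0,P2.R0)
SC (7): (0,1), (0,2), (1,1), (1,2), (2,0), (2,1), (2,2)
TSO (9): (0,0), (0,1), (0,2), (1,0), (1,1), (1,2), (2,0), (2,1), (2,2)
PSO (9): (0,0), (0,1), (0,2), (1,0), (1,1), (1,2), (2,0), (2,1), (2,2)
target (0,1) ∈ {SC,TSO,PSO}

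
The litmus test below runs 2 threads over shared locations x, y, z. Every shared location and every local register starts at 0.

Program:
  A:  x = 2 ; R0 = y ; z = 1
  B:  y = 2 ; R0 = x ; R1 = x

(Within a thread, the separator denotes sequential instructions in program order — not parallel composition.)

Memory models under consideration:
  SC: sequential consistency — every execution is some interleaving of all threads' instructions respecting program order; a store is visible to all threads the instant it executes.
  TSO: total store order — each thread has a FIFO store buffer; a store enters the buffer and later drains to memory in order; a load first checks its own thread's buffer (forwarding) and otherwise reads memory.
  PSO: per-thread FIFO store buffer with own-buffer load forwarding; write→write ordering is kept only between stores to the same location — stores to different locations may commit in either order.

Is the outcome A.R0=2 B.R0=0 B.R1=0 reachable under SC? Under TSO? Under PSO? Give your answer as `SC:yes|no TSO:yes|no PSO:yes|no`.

outcome vector order: (A.R0,B.R0,B.R1)
SC: 4 outcomes — {0/2/2 2/0/0 2/0/2 2/2/2}
TSO: 6 outcomes — {0/0/0 0/0/2 0/2/2 2/0/0 2/0/2 2/2/2}
PSO: 6 outcomes — {0/0/0 0/0/2 0/2/2 2/0/0 2/0/2 2/2/2}
target 2/0/0 ∈ {SC,TSO,PSO}

SC:yes TSO:yes PSO:yes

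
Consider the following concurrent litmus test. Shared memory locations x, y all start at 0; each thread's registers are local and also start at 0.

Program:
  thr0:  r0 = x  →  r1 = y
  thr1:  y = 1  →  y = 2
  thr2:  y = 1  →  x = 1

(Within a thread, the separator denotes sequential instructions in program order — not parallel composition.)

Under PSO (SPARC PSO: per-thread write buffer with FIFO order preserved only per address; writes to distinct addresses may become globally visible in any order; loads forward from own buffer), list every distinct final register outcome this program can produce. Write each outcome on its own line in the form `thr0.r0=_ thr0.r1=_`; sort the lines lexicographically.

thr0.r0=0 thr0.r1=0
thr0.r0=0 thr0.r1=1
thr0.r0=0 thr0.r1=2
thr0.r0=1 thr0.r1=0
thr0.r0=1 thr0.r1=1
thr0.r0=1 thr0.r1=2

outcome vector order: (thr0.r0,thr0.r1)
|PSO outcomes| = 6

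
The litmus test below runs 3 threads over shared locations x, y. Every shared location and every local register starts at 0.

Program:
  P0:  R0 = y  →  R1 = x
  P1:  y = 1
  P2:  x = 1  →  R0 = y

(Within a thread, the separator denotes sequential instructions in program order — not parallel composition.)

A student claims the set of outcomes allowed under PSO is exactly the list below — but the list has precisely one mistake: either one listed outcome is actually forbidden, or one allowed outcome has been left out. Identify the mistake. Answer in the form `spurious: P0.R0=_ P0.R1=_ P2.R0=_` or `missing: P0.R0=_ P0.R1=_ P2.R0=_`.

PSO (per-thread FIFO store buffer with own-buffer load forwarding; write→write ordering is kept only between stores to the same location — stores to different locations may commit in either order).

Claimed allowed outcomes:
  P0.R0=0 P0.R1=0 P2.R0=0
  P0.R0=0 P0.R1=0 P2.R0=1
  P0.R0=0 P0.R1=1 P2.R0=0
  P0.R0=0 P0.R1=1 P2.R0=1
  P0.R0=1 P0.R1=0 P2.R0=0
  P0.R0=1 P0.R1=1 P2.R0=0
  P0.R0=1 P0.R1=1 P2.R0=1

outcome vector order: (P0.R0,P0.R1,P2.R0)
[PSO] allowed = {(0,0,0); (0,0,1); (0,1,0); (0,1,1); (1,0,0); (1,0,1); (1,1,0); (1,1,1)}
PSO∖claimed = {(1,0,1)}

missing: P0.R0=1 P0.R1=0 P2.R0=1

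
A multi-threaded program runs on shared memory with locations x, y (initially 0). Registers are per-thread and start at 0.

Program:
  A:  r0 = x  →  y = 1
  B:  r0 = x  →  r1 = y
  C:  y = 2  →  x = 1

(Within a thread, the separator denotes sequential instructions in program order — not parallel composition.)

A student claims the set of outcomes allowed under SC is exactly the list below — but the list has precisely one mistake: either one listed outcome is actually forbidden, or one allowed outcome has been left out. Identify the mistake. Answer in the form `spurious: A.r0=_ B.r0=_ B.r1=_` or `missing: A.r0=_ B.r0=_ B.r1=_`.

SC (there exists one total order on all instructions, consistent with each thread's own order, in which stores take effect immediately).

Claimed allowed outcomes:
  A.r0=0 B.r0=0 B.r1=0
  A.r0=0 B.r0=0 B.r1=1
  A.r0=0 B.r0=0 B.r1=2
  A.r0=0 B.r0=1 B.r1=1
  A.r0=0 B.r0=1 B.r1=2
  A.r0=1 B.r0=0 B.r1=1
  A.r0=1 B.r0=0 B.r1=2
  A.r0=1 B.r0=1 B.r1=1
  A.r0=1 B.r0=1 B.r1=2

missing: A.r0=1 B.r0=0 B.r1=0

outcome vector order: (A.r0,B.r0,B.r1)
under SC → 000 001 002 011 012 100 101 102 111 112
SC∖claimed = {100}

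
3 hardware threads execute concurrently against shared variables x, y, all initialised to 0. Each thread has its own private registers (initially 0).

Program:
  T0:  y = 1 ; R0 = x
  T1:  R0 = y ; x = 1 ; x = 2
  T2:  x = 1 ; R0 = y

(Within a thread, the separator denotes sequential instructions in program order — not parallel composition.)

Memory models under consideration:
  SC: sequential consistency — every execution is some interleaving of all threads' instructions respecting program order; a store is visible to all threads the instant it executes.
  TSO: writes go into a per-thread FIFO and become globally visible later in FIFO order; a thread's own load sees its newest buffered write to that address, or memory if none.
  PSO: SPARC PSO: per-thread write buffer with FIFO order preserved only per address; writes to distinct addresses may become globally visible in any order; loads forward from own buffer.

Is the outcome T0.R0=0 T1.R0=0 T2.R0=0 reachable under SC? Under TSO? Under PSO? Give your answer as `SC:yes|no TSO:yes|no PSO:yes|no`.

SC:no TSO:yes PSO:yes

outcome vector order: (T0.R0,T1.R0,T2.R0)
[SC] allowed = {0/0/1; 0/1/1; 1/0/0; 1/0/1; 1/1/0; 1/1/1; 2/0/0; 2/0/1; 2/1/0; 2/1/1}
[TSO] allowed = {0/0/0; 0/0/1; 0/1/0; 0/1/1; 1/0/0; 1/0/1; 1/1/0; 1/1/1; 2/0/0; 2/0/1; 2/1/0; 2/1/1}
[PSO] allowed = {0/0/0; 0/0/1; 0/1/0; 0/1/1; 1/0/0; 1/0/1; 1/1/0; 1/1/1; 2/0/0; 2/0/1; 2/1/0; 2/1/1}
target 0/0/0 ∈ {TSO,PSO}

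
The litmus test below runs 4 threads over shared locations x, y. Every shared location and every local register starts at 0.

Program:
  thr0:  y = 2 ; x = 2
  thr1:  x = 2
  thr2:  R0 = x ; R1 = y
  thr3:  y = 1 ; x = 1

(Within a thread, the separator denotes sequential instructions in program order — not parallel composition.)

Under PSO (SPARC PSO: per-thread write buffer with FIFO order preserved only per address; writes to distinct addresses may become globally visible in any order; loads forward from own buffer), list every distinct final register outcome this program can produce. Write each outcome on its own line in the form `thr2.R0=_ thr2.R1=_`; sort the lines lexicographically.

thr2.R0=0 thr2.R1=0
thr2.R0=0 thr2.R1=1
thr2.R0=0 thr2.R1=2
thr2.R0=1 thr2.R1=0
thr2.R0=1 thr2.R1=1
thr2.R0=1 thr2.R1=2
thr2.R0=2 thr2.R1=0
thr2.R0=2 thr2.R1=1
thr2.R0=2 thr2.R1=2

outcome vector order: (thr2.R0,thr2.R1)
|PSO outcomes| = 9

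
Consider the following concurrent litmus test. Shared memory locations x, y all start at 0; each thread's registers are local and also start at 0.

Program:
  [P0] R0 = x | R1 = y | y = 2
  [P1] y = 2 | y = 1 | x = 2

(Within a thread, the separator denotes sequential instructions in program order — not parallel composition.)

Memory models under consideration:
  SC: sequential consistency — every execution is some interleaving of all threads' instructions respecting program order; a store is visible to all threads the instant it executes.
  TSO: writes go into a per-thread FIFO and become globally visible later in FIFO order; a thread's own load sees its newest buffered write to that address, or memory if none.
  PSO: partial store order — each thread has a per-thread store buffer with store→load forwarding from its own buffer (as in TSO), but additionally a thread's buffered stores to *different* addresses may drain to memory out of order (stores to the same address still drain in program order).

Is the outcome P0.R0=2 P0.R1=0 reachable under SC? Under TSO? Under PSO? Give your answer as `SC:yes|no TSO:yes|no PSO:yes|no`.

SC:no TSO:no PSO:yes

outcome vector order: (P0.R0,P0.R1)
under SC → <0 0>; <0 1>; <0 2>; <2 1>
under TSO → <0 0>; <0 1>; <0 2>; <2 1>
under PSO → <0 0>; <0 1>; <0 2>; <2 0>; <2 1>; <2 2>
target <2 0> ∈ {PSO}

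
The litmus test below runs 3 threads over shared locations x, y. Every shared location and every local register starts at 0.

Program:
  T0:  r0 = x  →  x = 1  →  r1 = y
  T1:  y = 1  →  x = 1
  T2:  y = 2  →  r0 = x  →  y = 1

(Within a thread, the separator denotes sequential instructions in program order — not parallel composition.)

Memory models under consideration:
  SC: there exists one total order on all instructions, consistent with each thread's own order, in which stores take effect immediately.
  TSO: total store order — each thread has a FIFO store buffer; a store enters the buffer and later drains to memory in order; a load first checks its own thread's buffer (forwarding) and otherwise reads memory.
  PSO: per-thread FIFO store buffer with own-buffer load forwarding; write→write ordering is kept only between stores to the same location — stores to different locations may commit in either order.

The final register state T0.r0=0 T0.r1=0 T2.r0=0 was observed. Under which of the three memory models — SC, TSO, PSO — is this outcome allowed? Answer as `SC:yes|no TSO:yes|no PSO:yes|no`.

SC:no TSO:yes PSO:yes

outcome vector order: (T0.r0,T0.r1,T2.r0)
[SC] allowed = {0/0/1 0/1/0 0/1/1 0/2/0 0/2/1 1/1/0 1/1/1 1/2/0 1/2/1}
[TSO] allowed = {0/0/0 0/0/1 0/1/0 0/1/1 0/2/0 0/2/1 1/1/0 1/1/1 1/2/0 1/2/1}
[PSO] allowed = {0/0/0 0/0/1 0/1/0 0/1/1 0/2/0 0/2/1 1/0/0 1/0/1 1/1/0 1/1/1 1/2/0 1/2/1}
target 0/0/0 ∈ {TSO,PSO}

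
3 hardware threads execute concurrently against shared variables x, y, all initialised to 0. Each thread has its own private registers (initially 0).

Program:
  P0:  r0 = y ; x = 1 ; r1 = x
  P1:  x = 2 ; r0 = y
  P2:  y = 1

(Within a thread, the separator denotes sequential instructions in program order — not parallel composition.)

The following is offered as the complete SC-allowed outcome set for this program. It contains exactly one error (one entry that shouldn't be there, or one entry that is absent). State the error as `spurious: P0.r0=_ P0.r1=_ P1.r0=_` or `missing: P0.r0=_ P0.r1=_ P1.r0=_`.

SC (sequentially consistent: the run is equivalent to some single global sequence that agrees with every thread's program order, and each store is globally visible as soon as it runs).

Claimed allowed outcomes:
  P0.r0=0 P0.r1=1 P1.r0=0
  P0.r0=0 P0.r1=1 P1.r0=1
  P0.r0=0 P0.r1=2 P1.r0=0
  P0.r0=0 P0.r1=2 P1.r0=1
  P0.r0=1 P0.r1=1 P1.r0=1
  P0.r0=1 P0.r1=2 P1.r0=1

missing: P0.r0=1 P0.r1=1 P1.r0=0

outcome vector order: (P0.r0,P0.r1,P1.r0)
SC: 7 outcomes — {<0 1 0>; <0 1 1>; <0 2 0>; <0 2 1>; <1 1 0>; <1 1 1>; <1 2 1>}
SC∖claimed = {<1 1 0>}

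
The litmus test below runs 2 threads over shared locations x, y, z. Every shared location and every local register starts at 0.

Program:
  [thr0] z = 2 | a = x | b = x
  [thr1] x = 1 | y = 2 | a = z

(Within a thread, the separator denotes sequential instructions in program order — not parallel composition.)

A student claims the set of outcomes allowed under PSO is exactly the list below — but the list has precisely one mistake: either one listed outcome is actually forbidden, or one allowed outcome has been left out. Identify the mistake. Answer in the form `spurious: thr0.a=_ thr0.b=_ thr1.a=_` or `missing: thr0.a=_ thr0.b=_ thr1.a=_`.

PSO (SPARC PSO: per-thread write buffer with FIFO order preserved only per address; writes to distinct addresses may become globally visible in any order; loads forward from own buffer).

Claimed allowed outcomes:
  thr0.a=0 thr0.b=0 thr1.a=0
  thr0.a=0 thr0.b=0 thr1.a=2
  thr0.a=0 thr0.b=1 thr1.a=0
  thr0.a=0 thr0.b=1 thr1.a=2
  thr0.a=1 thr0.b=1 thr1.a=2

outcome vector order: (thr0.a,thr0.b,thr1.a)
PSO: 6 outcomes — {<0 0 0> <0 0 2> <0 1 0> <0 1 2> <1 1 0> <1 1 2>}
PSO∖claimed = {<1 1 0>}

missing: thr0.a=1 thr0.b=1 thr1.a=0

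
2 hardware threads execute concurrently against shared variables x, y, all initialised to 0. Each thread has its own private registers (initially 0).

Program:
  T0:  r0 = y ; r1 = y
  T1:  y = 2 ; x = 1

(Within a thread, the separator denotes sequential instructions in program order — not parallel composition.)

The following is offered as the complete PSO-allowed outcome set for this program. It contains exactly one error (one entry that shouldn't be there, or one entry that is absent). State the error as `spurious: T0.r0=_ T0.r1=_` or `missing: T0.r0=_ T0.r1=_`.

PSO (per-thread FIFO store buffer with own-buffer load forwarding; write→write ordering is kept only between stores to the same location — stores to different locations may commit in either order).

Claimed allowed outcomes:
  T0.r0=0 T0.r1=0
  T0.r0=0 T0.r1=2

outcome vector order: (T0.r0,T0.r1)
[PSO] allowed = {0/0, 0/2, 2/2}
PSO∖claimed = {2/2}

missing: T0.r0=2 T0.r1=2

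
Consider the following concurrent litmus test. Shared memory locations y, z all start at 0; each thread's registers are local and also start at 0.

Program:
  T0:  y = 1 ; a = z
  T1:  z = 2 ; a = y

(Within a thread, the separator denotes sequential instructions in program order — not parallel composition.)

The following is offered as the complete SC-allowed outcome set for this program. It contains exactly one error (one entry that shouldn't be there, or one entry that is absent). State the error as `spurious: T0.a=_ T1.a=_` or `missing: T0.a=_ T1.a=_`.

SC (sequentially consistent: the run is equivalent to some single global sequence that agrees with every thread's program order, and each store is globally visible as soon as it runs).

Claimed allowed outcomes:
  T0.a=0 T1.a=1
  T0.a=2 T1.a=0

missing: T0.a=2 T1.a=1

outcome vector order: (T0.a,T1.a)
under SC → (0,1); (2,0); (2,1)
SC∖claimed = {(2,1)}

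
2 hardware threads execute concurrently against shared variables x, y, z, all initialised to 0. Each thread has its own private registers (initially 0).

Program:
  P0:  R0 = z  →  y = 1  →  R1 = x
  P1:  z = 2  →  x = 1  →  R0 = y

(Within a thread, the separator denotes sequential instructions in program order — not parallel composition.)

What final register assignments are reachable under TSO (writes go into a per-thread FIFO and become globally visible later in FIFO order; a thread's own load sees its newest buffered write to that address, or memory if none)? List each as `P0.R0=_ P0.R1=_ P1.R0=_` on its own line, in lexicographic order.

outcome vector order: (P0.R0,P0.R1,P1.R0)
|TSO outcomes| = 8

P0.R0=0 P0.R1=0 P1.R0=0
P0.R0=0 P0.R1=0 P1.R0=1
P0.R0=0 P0.R1=1 P1.R0=0
P0.R0=0 P0.R1=1 P1.R0=1
P0.R0=2 P0.R1=0 P1.R0=0
P0.R0=2 P0.R1=0 P1.R0=1
P0.R0=2 P0.R1=1 P1.R0=0
P0.R0=2 P0.R1=1 P1.R0=1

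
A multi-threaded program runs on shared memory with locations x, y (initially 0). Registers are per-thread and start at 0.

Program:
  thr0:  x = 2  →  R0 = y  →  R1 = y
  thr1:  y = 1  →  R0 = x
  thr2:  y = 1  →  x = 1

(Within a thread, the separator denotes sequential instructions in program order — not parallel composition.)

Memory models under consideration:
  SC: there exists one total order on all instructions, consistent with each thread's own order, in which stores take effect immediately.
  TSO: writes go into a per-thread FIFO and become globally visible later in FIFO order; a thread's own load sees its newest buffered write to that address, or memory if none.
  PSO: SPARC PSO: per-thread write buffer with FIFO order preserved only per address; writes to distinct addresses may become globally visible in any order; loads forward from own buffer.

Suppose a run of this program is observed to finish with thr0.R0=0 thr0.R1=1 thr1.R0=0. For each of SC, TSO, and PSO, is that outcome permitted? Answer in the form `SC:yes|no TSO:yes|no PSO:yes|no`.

outcome vector order: (thr0.R0,thr0.R1,thr1.R0)
[SC] allowed = {<0 0 1>, <0 0 2>, <0 1 1>, <0 1 2>, <1 1 0>, <1 1 1>, <1 1 2>}
[TSO] allowed = {<0 0 0>, <0 0 1>, <0 0 2>, <0 1 0>, <0 1 1>, <0 1 2>, <1 1 0>, <1 1 1>, <1 1 2>}
[PSO] allowed = {<0 0 0>, <0 0 1>, <0 0 2>, <0 1 0>, <0 1 1>, <0 1 2>, <1 1 0>, <1 1 1>, <1 1 2>}
target <0 1 0> ∈ {TSO,PSO}

SC:no TSO:yes PSO:yes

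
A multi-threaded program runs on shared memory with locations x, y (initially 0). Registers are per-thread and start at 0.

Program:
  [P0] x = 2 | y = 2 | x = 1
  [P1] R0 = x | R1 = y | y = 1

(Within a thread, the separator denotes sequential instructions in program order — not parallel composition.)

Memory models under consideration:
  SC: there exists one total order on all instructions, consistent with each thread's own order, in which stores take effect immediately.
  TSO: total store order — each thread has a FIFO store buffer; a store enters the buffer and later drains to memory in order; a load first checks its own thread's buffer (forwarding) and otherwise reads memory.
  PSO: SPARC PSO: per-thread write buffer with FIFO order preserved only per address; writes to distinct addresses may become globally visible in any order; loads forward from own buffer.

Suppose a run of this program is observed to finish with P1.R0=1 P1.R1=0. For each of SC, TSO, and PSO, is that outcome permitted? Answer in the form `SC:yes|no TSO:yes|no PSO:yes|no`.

SC:no TSO:no PSO:yes

outcome vector order: (P1.R0,P1.R1)
SC (5): 0/0; 0/2; 1/2; 2/0; 2/2
TSO (5): 0/0; 0/2; 1/2; 2/0; 2/2
PSO (6): 0/0; 0/2; 1/0; 1/2; 2/0; 2/2
target 1/0 ∈ {PSO}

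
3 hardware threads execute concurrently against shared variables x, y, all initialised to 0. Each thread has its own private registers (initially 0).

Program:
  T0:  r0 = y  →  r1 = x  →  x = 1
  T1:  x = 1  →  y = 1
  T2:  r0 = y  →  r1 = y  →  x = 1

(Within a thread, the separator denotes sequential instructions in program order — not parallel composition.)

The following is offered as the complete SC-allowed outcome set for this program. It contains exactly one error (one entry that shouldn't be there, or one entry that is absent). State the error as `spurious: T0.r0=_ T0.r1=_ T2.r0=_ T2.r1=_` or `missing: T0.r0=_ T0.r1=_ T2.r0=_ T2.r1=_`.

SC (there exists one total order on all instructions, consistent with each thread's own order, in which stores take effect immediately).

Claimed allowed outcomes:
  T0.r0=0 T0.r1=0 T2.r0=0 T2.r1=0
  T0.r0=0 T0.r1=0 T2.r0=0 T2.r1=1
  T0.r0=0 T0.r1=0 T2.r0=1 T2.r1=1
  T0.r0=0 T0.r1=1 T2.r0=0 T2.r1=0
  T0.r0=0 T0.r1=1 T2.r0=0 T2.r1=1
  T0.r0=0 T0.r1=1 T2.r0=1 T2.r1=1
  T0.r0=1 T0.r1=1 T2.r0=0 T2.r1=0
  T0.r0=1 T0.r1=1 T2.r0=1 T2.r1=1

outcome vector order: (T0.r0,T0.r1,T2.r0,T2.r1)
SC: 9 outcomes — {0/0/0/0 0/0/0/1 0/0/1/1 0/1/0/0 0/1/0/1 0/1/1/1 1/1/0/0 1/1/0/1 1/1/1/1}
SC∖claimed = {1/1/0/1}

missing: T0.r0=1 T0.r1=1 T2.r0=0 T2.r1=1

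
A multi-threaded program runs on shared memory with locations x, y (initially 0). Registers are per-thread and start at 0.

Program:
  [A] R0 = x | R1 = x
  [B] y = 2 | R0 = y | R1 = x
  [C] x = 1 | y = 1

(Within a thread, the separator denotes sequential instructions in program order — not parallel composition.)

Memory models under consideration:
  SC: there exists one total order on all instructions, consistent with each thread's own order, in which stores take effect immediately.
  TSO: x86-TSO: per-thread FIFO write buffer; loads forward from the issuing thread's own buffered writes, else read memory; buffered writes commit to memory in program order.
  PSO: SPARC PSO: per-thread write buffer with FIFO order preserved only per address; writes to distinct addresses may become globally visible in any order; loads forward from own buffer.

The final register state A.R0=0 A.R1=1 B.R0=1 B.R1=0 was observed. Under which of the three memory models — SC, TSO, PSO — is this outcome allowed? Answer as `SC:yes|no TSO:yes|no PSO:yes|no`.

SC:no TSO:no PSO:yes

outcome vector order: (A.R0,A.R1,B.R0,B.R1)
[SC] allowed = {(0,0,1,1); (0,0,2,0); (0,0,2,1); (0,1,1,1); (0,1,2,0); (0,1,2,1); (1,1,1,1); (1,1,2,0); (1,1,2,1)}
[TSO] allowed = {(0,0,1,1); (0,0,2,0); (0,0,2,1); (0,1,1,1); (0,1,2,0); (0,1,2,1); (1,1,1,1); (1,1,2,0); (1,1,2,1)}
[PSO] allowed = {(0,0,1,0); (0,0,1,1); (0,0,2,0); (0,0,2,1); (0,1,1,0); (0,1,1,1); (0,1,2,0); (0,1,2,1); (1,1,1,0); (1,1,1,1); (1,1,2,0); (1,1,2,1)}
target (0,1,1,0) ∈ {PSO}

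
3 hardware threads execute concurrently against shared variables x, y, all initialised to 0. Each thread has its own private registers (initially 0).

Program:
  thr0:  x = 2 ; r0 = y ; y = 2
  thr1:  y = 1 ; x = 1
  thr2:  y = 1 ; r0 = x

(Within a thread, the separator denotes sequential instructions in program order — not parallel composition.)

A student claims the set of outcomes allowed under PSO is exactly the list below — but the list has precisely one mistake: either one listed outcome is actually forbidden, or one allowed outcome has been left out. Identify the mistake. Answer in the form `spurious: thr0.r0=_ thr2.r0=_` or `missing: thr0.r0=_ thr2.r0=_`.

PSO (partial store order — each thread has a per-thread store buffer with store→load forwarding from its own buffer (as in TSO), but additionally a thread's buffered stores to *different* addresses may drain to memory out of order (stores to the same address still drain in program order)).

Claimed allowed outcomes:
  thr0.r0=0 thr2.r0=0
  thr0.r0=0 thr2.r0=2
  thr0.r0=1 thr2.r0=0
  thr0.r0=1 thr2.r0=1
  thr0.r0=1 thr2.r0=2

outcome vector order: (thr0.r0,thr2.r0)
under PSO → 00; 01; 02; 10; 11; 12
PSO∖claimed = {01}

missing: thr0.r0=0 thr2.r0=1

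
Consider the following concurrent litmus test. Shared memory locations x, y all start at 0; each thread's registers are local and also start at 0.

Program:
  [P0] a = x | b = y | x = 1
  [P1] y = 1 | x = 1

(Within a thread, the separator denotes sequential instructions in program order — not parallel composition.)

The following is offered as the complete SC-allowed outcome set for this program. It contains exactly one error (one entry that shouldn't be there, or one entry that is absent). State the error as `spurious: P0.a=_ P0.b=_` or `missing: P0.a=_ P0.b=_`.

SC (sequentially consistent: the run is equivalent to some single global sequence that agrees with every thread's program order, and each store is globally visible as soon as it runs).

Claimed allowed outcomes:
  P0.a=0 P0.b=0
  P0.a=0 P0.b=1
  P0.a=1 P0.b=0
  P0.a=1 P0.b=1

outcome vector order: (P0.a,P0.b)
SC: 3 outcomes — {<0 0> <0 1> <1 1>}
claimed∖SC = {<1 0>}

spurious: P0.a=1 P0.b=0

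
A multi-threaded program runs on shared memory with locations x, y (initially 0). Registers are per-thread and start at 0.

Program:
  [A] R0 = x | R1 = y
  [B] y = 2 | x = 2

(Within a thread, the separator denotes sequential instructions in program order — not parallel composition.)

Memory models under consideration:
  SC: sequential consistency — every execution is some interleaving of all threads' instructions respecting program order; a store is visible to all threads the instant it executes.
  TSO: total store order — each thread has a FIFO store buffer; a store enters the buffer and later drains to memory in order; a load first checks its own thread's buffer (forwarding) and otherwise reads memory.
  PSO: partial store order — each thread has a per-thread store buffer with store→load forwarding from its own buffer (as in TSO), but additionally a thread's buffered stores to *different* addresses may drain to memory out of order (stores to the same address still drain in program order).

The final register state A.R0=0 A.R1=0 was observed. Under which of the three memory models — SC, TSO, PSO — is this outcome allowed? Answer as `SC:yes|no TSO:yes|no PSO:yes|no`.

outcome vector order: (A.R0,A.R1)
under SC → 00, 02, 22
under TSO → 00, 02, 22
under PSO → 00, 02, 20, 22
target 00 ∈ {SC,TSO,PSO}

SC:yes TSO:yes PSO:yes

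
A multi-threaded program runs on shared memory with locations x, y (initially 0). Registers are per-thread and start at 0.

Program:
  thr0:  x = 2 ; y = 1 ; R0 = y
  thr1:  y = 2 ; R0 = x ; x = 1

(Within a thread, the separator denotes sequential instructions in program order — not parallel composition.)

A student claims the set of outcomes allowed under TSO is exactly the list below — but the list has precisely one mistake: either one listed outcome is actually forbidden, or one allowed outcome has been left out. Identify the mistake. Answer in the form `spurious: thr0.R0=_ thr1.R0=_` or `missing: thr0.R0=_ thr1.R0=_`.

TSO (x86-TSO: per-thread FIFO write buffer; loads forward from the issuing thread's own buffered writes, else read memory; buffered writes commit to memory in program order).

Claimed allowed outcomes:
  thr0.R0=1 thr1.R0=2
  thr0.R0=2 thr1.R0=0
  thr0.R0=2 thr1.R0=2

missing: thr0.R0=1 thr1.R0=0

outcome vector order: (thr0.R0,thr1.R0)
TSO (4): <1 0>; <1 2>; <2 0>; <2 2>
TSO∖claimed = {<1 0>}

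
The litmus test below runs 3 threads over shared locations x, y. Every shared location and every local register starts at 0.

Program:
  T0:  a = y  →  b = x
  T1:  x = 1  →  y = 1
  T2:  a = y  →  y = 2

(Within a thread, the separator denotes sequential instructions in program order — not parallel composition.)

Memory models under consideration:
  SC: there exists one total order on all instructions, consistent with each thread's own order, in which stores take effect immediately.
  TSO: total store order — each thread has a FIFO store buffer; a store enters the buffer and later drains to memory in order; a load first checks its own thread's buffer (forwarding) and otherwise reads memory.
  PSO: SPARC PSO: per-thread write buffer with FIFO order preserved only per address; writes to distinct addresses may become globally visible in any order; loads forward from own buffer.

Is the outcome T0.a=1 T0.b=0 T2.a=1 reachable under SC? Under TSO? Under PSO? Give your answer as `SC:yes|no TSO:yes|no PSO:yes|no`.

outcome vector order: (T0.a,T0.b,T2.a)
SC: 9 outcomes — {(0,0,0); (0,0,1); (0,1,0); (0,1,1); (1,1,0); (1,1,1); (2,0,0); (2,1,0); (2,1,1)}
TSO: 9 outcomes — {(0,0,0); (0,0,1); (0,1,0); (0,1,1); (1,1,0); (1,1,1); (2,0,0); (2,1,0); (2,1,1)}
PSO: 12 outcomes — {(0,0,0); (0,0,1); (0,1,0); (0,1,1); (1,0,0); (1,0,1); (1,1,0); (1,1,1); (2,0,0); (2,0,1); (2,1,0); (2,1,1)}
target (1,0,1) ∈ {PSO}

SC:no TSO:no PSO:yes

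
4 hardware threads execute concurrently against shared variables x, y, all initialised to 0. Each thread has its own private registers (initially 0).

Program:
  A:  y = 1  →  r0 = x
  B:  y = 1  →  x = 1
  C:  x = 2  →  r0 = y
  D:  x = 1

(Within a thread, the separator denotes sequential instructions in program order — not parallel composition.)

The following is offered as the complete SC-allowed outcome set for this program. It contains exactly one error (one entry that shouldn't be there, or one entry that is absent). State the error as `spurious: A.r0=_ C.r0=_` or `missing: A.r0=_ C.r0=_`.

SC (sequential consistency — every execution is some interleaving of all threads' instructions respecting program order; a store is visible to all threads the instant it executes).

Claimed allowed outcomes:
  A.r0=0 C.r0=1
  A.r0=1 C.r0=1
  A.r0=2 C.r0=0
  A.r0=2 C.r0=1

missing: A.r0=1 C.r0=0

outcome vector order: (A.r0,C.r0)
SC (5): 01; 10; 11; 20; 21
SC∖claimed = {10}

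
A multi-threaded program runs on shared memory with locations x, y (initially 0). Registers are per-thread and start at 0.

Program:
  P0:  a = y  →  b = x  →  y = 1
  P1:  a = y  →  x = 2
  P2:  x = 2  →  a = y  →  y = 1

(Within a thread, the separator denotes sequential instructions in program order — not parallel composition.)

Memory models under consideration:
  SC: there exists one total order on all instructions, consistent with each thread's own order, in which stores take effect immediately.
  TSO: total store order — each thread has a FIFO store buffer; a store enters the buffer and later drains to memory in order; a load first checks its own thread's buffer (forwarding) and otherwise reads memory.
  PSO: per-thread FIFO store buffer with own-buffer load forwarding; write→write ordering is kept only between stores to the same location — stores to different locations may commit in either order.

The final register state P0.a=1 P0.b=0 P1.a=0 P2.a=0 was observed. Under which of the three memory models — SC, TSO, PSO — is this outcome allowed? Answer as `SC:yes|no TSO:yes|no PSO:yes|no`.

SC:no TSO:no PSO:yes

outcome vector order: (P0.a,P0.b,P1.a,P2.a)
under SC → 0/0/0/0; 0/0/0/1; 0/0/1/0; 0/0/1/1; 0/2/0/0; 0/2/0/1; 0/2/1/0; 0/2/1/1; 1/2/0/0; 1/2/1/0
under TSO → 0/0/0/0; 0/0/0/1; 0/0/1/0; 0/0/1/1; 0/2/0/0; 0/2/0/1; 0/2/1/0; 0/2/1/1; 1/2/0/0; 1/2/1/0
under PSO → 0/0/0/0; 0/0/0/1; 0/0/1/0; 0/0/1/1; 0/2/0/0; 0/2/0/1; 0/2/1/0; 0/2/1/1; 1/0/0/0; 1/0/1/0; 1/2/0/0; 1/2/1/0
target 1/0/0/0 ∈ {PSO}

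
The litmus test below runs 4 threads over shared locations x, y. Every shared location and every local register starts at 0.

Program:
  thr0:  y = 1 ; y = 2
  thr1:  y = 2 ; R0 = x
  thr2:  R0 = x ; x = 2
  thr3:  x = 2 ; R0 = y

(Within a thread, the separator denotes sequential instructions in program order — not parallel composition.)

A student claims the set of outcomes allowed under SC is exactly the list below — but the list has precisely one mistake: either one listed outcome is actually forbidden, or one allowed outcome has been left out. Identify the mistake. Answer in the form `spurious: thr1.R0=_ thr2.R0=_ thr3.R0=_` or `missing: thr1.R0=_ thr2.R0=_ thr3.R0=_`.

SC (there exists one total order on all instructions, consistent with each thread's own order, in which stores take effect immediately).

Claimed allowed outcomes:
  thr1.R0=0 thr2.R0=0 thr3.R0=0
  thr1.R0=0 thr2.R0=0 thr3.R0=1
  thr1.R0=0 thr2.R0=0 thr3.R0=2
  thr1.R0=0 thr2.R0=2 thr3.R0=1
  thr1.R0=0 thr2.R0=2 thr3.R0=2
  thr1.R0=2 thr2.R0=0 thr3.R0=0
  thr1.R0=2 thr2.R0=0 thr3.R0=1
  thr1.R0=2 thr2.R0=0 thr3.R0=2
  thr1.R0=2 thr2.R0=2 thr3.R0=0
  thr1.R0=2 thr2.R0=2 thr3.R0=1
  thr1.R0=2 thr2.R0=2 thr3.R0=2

outcome vector order: (thr1.R0,thr2.R0,thr3.R0)
under SC → 001, 002, 021, 022, 200, 201, 202, 220, 221, 222
claimed∖SC = {000}

spurious: thr1.R0=0 thr2.R0=0 thr3.R0=0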